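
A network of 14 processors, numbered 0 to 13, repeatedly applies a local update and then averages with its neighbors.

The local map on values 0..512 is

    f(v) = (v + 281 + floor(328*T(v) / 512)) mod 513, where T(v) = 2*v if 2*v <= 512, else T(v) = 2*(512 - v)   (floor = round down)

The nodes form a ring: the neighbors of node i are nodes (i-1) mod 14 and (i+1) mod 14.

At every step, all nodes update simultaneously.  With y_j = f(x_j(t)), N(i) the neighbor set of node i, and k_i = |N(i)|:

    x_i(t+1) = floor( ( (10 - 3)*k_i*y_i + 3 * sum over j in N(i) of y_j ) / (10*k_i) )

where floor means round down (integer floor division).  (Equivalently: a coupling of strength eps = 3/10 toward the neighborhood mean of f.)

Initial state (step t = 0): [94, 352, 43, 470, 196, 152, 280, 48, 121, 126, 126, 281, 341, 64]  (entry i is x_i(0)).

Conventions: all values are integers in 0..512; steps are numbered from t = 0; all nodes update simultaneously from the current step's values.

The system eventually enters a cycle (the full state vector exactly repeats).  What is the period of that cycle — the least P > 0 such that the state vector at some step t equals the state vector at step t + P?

Answer: 2
Key observation: The state at step 7, [331, 331, 331, 331, 331, 331, 331, 330, 330, 330, 330, 330, 330, 331], reappears at step 9 — and no state repeats earlier — so the cycle the system enters has period 2.

Derivation:
t=0: [94, 352, 43, 470, 196, 152, 280, 48, 121, 126, 126, 281, 341, 64]
t=1: [459, 358, 357, 292, 211, 163, 317, 331, 97, 53, 98, 298, 345, 422]
t=2: [300, 318, 325, 324, 246, 184, 304, 356, 461, 431, 463, 362, 324, 306]
t=3: [337, 334, 332, 331, 308, 230, 313, 320, 299, 299, 298, 319, 331, 336]
t=4: [329, 329, 330, 331, 329, 305, 328, 334, 338, 339, 338, 334, 330, 329]
t=5: [331, 331, 330, 330, 331, 335, 331, 329, 328, 328, 328, 329, 330, 331]
t=6: [330, 330, 330, 330, 330, 329, 330, 330, 331, 331, 331, 331, 330, 330]
t=7: [331, 331, 331, 331, 331, 331, 331, 330, 330, 330, 330, 330, 330, 331]
t=8: [330, 330, 330, 330, 330, 330, 330, 330, 331, 331, 331, 331, 330, 330]
t=9: [331, 331, 331, 331, 331, 331, 331, 330, 330, 330, 330, 330, 330, 331]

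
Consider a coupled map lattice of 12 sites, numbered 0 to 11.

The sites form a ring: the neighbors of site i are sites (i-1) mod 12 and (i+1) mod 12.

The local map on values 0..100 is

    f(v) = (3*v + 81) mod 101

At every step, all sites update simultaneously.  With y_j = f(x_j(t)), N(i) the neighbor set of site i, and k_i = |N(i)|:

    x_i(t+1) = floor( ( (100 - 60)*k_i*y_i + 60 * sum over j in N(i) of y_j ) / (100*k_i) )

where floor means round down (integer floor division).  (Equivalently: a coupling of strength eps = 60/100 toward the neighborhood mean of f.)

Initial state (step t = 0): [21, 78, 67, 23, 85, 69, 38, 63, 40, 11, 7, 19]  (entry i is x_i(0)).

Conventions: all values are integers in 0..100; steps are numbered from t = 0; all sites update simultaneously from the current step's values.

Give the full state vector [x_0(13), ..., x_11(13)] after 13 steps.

Simulating step by step:
t=0: [21, 78, 67, 23, 85, 69, 38, 63, 40, 11, 7, 19]
t=1: [31, 41, 50, 53, 53, 72, 83, 85, 64, 35, 15, 28]
t=2: [49, 31, 23, 35, 55, 57, 49, 42, 63, 62, 54, 55]
t=3: [45, 51, 67, 61, 58, 41, 26, 30, 48, 58, 49, 37]
t=4: [42, 41, 60, 64, 40, 34, 44, 52, 46, 35, 53, 48]
t=5: [9, 20, 45, 76, 85, 66, 39, 22, 42, 50, 47, 22]
t=6: [28, 22, 19, 16, 38, 69, 75, 49, 24, 19, 30, 26]
t=7: [56, 48, 37, 50, 71, 63, 34, 26, 39, 51, 56, 63]
t=8: [46, 50, 52, 66, 65, 79, 70, 76, 65, 56, 48, 55]
t=9: [28, 27, 45, 63, 57, 54, 41, 51, 45, 47, 36, 29]
t=10: [64, 47, 44, 46, 52, 32, 22, 17, 21, 38, 61, 72]
t=11: [62, 32, 15, 20, 41, 54, 50, 39, 54, 69, 81, 77]
t=12: [51, 57, 44, 24, 25, 25, 53, 59, 71, 53, 36, 29]
t=13: [47, 32, 35, 40, 54, 49, 48, 61, 65, 69, 66, 62]

Answer: [47, 32, 35, 40, 54, 49, 48, 61, 65, 69, 66, 62]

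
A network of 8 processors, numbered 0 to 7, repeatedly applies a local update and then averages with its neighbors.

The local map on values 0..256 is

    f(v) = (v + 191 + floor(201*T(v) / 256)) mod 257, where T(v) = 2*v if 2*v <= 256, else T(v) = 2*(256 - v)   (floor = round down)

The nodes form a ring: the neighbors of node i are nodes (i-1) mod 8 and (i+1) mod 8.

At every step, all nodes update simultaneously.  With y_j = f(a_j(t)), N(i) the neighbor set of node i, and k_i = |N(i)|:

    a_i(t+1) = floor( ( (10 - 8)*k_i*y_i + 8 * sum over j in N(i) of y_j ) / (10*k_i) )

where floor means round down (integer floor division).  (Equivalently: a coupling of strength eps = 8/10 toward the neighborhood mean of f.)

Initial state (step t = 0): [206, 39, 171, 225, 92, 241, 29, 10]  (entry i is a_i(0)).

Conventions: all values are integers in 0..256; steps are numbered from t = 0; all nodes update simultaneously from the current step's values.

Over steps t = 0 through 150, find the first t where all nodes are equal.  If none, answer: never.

Simulating step by step:
t=0: [206, 39, 171, 225, 92, 241, 29, 10]  (not all equal)
t=1: [143, 189, 144, 204, 196, 110, 167, 133]  (not all equal)
t=2: [143, 248, 229, 234, 218, 228, 135, 198]  (not all equal)
t=3: [217, 222, 199, 206, 205, 126, 171, 147]  (not all equal)
t=4: [226, 215, 215, 220, 131, 182, 148, 230]  (not all equal)
t=5: [208, 210, 211, 128, 177, 148, 224, 224]  (not all equal)
t=6: [213, 216, 131, 181, 149, 227, 225, 211]  (not all equal)
t=7: [213, 129, 178, 148, 225, 224, 209, 211]  (not all equal)
t=8: [130, 180, 149, 226, 225, 210, 212, 215]  (not all equal)
t=9: [179, 148, 226, 224, 210, 212, 214, 130]  (not all equal)
t=10: [148, 226, 225, 210, 212, 214, 130, 179]  (not all equal)
t=11: [226, 224, 210, 212, 214, 130, 179, 148]  (not all equal)
t=12: [225, 210, 212, 214, 130, 179, 148, 226]  (not all equal)
t=13: [210, 212, 214, 130, 179, 148, 226, 224]  (not all equal)
t=14: [212, 214, 130, 179, 148, 226, 225, 210]  (not all equal)
t=15: [214, 130, 179, 148, 226, 224, 210, 212]  (not all equal)
t=16: [130, 179, 148, 226, 225, 210, 212, 214]  (not all equal)
t=17: [179, 148, 226, 224, 210, 212, 214, 130]  (not all equal)

Answer: never
Key observation: The state at step 9 reappears at step 17 — the system is in a cycle of period 8 from step 9 on.  No step 0..17 is synchronized, and the cycle repeats forever, so no step up to 150 (or ever) has all nodes equal.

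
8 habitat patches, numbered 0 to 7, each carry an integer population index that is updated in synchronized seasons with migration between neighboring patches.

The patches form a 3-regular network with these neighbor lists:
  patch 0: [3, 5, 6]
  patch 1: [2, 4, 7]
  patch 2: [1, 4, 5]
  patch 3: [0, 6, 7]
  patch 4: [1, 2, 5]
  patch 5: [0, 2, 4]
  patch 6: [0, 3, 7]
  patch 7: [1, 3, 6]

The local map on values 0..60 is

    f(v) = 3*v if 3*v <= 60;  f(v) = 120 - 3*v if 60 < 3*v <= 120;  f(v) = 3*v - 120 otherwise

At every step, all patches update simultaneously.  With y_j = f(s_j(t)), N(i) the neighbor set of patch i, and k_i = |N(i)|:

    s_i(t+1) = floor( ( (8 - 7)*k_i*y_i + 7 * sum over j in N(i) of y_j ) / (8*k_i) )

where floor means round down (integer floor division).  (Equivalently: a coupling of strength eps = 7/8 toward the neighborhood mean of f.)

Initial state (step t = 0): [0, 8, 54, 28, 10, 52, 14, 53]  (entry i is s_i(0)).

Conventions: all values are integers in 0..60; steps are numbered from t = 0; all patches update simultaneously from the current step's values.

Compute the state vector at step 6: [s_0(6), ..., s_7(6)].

Answer: [24, 16, 11, 32, 11, 13, 32, 30]

Derivation:
t=0: [0, 8, 54, 28, 10, 52, 14, 53]
t=1: [33, 35, 31, 28, 33, 25, 27, 34]
t=2: [37, 21, 27, 27, 28, 25, 26, 28]
t=3: [37, 39, 45, 30, 45, 30, 29, 44]
t=4: [28, 12, 15, 19, 15, 15, 19, 20]
t=5: [50, 48, 42, 51, 42, 42, 51, 51]
t=6: [24, 16, 11, 32, 11, 13, 32, 30]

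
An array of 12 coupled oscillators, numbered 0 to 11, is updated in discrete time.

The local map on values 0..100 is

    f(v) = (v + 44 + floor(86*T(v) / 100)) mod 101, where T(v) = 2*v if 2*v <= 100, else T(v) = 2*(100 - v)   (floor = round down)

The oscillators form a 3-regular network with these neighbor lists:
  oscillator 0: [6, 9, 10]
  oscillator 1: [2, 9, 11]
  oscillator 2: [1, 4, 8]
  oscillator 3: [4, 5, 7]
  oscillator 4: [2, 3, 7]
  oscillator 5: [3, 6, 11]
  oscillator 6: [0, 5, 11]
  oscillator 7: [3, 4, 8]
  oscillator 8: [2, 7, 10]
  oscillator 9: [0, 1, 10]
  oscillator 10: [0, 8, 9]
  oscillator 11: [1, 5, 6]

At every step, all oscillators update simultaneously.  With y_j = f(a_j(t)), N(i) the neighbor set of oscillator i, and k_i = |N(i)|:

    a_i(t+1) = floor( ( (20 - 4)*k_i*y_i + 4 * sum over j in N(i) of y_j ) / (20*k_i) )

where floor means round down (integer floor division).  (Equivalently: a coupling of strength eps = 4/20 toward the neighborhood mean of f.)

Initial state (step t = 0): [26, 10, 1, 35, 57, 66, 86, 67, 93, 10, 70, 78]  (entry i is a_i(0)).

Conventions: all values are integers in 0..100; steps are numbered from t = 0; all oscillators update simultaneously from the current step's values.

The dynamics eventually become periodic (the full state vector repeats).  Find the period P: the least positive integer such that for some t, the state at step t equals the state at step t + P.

Answer: 2
Key observation: The state at step 8, [66, 66, 67, 67, 67, 66, 66, 67, 66, 66, 66, 66], reappears at step 10 — and no state repeats earlier — so the cycle the system enters has period 2.

Derivation:
t=0: [26, 10, 1, 35, 57, 66, 86, 67, 93, 10, 70, 78]
t=1: [22, 68, 49, 44, 68, 63, 51, 63, 50, 66, 60, 59]
t=2: [16, 67, 74, 63, 66, 69, 71, 69, 77, 62, 66, 71]
t=3: [82, 65, 61, 68, 66, 65, 64, 65, 60, 70, 68, 63]
t=4: [57, 68, 70, 66, 67, 67, 67, 68, 70, 63, 65, 68]
t=5: [71, 66, 64, 66, 65, 66, 66, 65, 64, 69, 68, 66]
t=6: [63, 66, 67, 67, 67, 67, 66, 67, 67, 65, 65, 67]
t=7: [68, 66, 66, 66, 66, 66, 67, 66, 66, 68, 67, 66]
t=8: [66, 66, 67, 67, 67, 66, 66, 67, 66, 66, 66, 66]
t=9: [67, 66, 66, 66, 66, 66, 67, 66, 66, 67, 67, 67]
t=10: [66, 66, 67, 67, 67, 66, 66, 67, 66, 66, 66, 66]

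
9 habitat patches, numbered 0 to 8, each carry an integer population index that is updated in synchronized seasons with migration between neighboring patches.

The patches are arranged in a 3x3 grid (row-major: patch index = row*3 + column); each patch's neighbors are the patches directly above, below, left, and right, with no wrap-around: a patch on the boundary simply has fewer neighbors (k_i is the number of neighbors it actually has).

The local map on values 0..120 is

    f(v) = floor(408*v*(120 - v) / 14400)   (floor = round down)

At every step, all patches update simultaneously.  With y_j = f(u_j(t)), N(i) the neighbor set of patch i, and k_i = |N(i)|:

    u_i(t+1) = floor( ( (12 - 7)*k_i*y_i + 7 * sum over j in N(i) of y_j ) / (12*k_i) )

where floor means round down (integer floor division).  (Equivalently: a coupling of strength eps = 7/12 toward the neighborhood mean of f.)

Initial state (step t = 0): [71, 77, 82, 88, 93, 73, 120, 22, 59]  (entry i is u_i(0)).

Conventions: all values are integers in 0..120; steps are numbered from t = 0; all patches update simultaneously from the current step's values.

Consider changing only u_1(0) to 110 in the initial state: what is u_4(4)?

Answer: u_4(4) = 98
Key observation: This trace re-runs the system from the modified initial state.

Derivation:
t=0: [71, 110, 82, 88, 93, 73, 120, 22, 59]
t=1: [72, 62, 74, 65, 68, 90, 40, 58, 88]
t=2: [99, 99, 91, 97, 96, 85, 96, 94, 84]
t=3: [59, 62, 72, 62, 67, 78, 65, 70, 80]
t=4: [101, 100, 96, 100, 98, 94, 100, 97, 93]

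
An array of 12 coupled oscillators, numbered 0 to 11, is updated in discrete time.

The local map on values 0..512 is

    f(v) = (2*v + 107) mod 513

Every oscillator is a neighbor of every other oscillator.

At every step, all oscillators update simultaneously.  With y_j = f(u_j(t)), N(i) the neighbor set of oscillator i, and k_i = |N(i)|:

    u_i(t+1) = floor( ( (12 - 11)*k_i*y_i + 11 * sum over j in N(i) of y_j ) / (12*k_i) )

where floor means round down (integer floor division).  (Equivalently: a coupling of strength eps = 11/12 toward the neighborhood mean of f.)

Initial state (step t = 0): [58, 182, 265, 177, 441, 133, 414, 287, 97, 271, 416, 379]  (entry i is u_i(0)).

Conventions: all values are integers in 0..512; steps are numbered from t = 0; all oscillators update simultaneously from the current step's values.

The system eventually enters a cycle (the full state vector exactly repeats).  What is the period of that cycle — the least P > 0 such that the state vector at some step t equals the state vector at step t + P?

Simulating step by step:
t=0: [58, 182, 265, 177, 441, 133, 414, 287, 97, 271, 416, 379]
t=1: [327, 327, 327, 327, 327, 327, 327, 327, 327, 327, 327, 327]
t=2: [248, 248, 248, 248, 248, 248, 248, 248, 248, 248, 248, 248]
t=3: [90, 90, 90, 90, 90, 90, 90, 90, 90, 90, 90, 90]
t=4: [287, 287, 287, 287, 287, 287, 287, 287, 287, 287, 287, 287]
t=5: [168, 168, 168, 168, 168, 168, 168, 168, 168, 168, 168, 168]
t=6: [443, 443, 443, 443, 443, 443, 443, 443, 443, 443, 443, 443]
t=7: [480, 480, 480, 480, 480, 480, 480, 480, 480, 480, 480, 480]
t=8: [41, 41, 41, 41, 41, 41, 41, 41, 41, 41, 41, 41]
t=9: [189, 189, 189, 189, 189, 189, 189, 189, 189, 189, 189, 189]
t=10: [485, 485, 485, 485, 485, 485, 485, 485, 485, 485, 485, 485]
t=11: [51, 51, 51, 51, 51, 51, 51, 51, 51, 51, 51, 51]
t=12: [209, 209, 209, 209, 209, 209, 209, 209, 209, 209, 209, 209]
t=13: [12, 12, 12, 12, 12, 12, 12, 12, 12, 12, 12, 12]
t=14: [131, 131, 131, 131, 131, 131, 131, 131, 131, 131, 131, 131]
t=15: [369, 369, 369, 369, 369, 369, 369, 369, 369, 369, 369, 369]
t=16: [332, 332, 332, 332, 332, 332, 332, 332, 332, 332, 332, 332]
t=17: [258, 258, 258, 258, 258, 258, 258, 258, 258, 258, 258, 258]
t=18: [110, 110, 110, 110, 110, 110, 110, 110, 110, 110, 110, 110]
t=19: [327, 327, 327, 327, 327, 327, 327, 327, 327, 327, 327, 327]

Answer: 18
Key observation: The state at step 1, [327, 327, 327, 327, 327, 327, 327, 327, 327, 327, 327, 327], reappears at step 19 — and no state repeats earlier — so the cycle the system enters has period 18.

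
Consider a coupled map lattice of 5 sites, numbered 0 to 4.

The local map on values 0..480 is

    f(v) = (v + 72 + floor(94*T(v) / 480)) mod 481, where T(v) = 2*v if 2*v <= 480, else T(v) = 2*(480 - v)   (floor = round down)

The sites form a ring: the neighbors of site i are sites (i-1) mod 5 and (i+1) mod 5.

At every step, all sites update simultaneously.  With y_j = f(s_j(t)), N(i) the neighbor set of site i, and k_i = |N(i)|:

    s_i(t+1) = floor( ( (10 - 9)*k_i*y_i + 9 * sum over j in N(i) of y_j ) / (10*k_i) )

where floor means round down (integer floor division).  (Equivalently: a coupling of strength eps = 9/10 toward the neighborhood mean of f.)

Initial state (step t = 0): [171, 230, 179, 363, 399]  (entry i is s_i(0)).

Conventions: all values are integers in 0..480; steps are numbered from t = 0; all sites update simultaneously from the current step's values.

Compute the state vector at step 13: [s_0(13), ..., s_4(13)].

Simulating step by step:
t=0: [171, 230, 179, 363, 399]
t=1: [216, 322, 424, 201, 357]
t=2: [456, 229, 366, 265, 373]
t=3: [183, 64, 365, 44, 215]
t=4: [272, 163, 132, 180, 243]
t=5: [359, 335, 304, 330, 376]
t=6: [259, 461, 459, 248, 422]
t=7: [84, 219, 216, 82, 375]
t=8: [191, 289, 290, 189, 169]
t=9: [367, 391, 390, 367, 333]
t=10: [215, 9, 9, 215, 48]
t=11: [137, 213, 213, 137, 347]
t=12: [403, 320, 320, 403, 282]
t=13: [400, 260, 260, 400, 64]

Answer: [400, 260, 260, 400, 64]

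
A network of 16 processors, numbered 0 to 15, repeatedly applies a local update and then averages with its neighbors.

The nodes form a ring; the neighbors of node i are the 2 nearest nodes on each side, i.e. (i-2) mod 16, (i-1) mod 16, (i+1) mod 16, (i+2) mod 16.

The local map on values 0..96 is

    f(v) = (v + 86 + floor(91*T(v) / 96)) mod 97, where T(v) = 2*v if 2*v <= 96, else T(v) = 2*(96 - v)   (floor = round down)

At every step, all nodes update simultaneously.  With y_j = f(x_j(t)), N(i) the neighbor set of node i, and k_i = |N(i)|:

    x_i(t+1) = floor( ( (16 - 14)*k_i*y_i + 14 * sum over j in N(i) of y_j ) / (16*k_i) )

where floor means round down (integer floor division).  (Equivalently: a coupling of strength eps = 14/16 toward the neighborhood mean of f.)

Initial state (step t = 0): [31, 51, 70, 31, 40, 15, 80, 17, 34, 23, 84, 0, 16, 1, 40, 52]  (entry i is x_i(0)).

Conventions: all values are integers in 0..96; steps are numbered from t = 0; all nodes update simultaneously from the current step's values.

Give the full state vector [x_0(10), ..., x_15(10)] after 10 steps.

Simulating step by step:
t=0: [31, 51, 70, 31, 40, 15, 80, 17, 34, 23, 84, 0, 16, 1, 40, 52]
t=1: [25, 45, 43, 26, 27, 31, 36, 43, 52, 73, 69, 70, 64, 44, 50, 47]
t=2: [28, 39, 48, 48, 63, 62, 52, 47, 31, 15, 15, 13, 17, 20, 30, 32]
t=3: [50, 47, 30, 19, 25, 24, 34, 37, 35, 39, 42, 35, 43, 53, 60, 52]
t=4: [36, 41, 44, 54, 65, 70, 77, 64, 55, 63, 45, 24, 34, 36, 23, 25]
t=5: [43, 44, 33, 15, 15, 14, 15, 14, 16, 28, 43, 55, 60, 68, 79, 62]
t=6: [29, 35, 32, 39, 42, 30, 31, 39, 36, 31, 34, 29, 14, 15, 15, 13]
t=7: [59, 51, 49, 57, 53, 31, 50, 71, 65, 65, 70, 58, 52, 38, 38, 52]
t=8: [21, 25, 24, 38, 38, 28, 31, 31, 16, 14, 18, 14, 11, 17, 17, 14]
t=9: [46, 37, 32, 42, 45, 43, 50, 56, 53, 43, 29, 31, 34, 30, 34, 44]
t=10: [65, 42, 44, 48, 33, 21, 22, 21, 33, 45, 54, 64, 79, 68, 55, 64]

Answer: [65, 42, 44, 48, 33, 21, 22, 21, 33, 45, 54, 64, 79, 68, 55, 64]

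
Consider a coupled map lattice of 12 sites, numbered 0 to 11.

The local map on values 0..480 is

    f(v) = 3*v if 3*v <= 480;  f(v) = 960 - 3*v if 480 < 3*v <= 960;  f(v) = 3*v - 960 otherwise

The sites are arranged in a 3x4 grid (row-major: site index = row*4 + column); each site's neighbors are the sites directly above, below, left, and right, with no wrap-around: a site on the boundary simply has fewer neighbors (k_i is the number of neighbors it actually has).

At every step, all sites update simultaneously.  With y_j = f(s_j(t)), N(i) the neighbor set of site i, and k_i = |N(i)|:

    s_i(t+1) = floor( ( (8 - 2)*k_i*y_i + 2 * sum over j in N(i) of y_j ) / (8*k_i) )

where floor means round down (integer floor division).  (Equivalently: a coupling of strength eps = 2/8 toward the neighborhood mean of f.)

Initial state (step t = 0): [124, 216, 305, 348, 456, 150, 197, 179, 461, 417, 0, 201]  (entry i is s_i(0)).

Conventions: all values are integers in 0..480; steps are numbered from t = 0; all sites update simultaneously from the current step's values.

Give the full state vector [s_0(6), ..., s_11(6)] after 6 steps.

Simulating step by step:
t=0: [124, 216, 305, 348, 456, 150, 197, 179, 461, 417, 0, 201]
t=1: [369, 306, 97, 121, 409, 423, 334, 384, 404, 291, 84, 320]
t=2: [148, 93, 255, 332, 259, 259, 96, 177, 233, 133, 199, 55]
t=3: [390, 277, 196, 105, 211, 209, 289, 362, 268, 366, 343, 222]
t=4: [214, 173, 323, 298, 303, 292, 126, 153, 175, 150, 95, 244]
t=5: [300, 365, 80, 108, 108, 145, 335, 400, 388, 404, 301, 264]
t=6: [102, 162, 222, 303, 301, 373, 94, 224, 225, 247, 81, 163]

Answer: [102, 162, 222, 303, 301, 373, 94, 224, 225, 247, 81, 163]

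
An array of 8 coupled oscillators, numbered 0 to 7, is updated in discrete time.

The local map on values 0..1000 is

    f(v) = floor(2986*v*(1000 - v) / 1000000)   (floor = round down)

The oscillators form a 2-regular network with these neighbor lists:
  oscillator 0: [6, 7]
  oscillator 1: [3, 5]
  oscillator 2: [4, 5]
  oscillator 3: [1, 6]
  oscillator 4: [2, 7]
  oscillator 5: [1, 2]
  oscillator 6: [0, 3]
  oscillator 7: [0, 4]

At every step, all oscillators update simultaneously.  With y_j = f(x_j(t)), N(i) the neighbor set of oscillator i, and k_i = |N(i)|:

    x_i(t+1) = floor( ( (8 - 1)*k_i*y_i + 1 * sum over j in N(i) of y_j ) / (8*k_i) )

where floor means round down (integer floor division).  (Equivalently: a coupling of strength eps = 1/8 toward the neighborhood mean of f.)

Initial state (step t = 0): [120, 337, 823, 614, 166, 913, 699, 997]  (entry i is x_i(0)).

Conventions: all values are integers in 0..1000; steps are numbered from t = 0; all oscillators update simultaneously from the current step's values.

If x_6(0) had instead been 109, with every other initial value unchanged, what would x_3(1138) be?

Simulating step by step:
t=0: [120, 337, 823, 614, 166, 913, 109, 997]
t=1: [294, 642, 420, 678, 389, 276, 316, 52]
t=2: [591, 678, 717, 652, 675, 609, 643, 211]
t=3: [704, 656, 614, 675, 642, 700, 686, 520]
t=4: [631, 669, 700, 655, 691, 634, 642, 733]
t=5: [687, 663, 631, 673, 633, 686, 685, 594]
t=6: [647, 664, 691, 656, 694, 647, 644, 713]
t=7: [676, 667, 639, 673, 632, 677, 683, 616]
t=8: [656, 661, 686, 656, 694, 654, 647, 702]
t=9: [670, 669, 644, 673, 633, 672, 680, 627]
t=10: [661, 660, 682, 656, 692, 659, 650, 695]
t=11: [667, 670, 647, 673, 636, 669, 678, 634]
t=12: [664, 659, 680, 656, 690, 662, 652, 690]
t=13: [664, 670, 649, 673, 638, 667, 676, 639]
t=14: [666, 660, 679, 657, 688, 663, 654, 686]
t=15: [663, 669, 650, 672, 640, 666, 674, 644]
t=16: [667, 661, 678, 658, 686, 664, 656, 683]
t=17: [662, 668, 651, 671, 643, 665, 672, 646]
t=18: [668, 662, 677, 659, 684, 665, 658, 681]
t=19: [661, 668, 652, 670, 645, 664, 670, 648]
t=20: [669, 662, 676, 660, 682, 666, 660, 680]
t=21: [660, 667, 654, 669, 647, 663, 669, 649]
t=22: [670, 663, 674, 661, 680, 667, 661, 679]
t=23: [659, 666, 656, 668, 649, 662, 668, 650]
t=24: [670, 664, 673, 662, 679, 668, 662, 678]
t=25: [659, 665, 656, 667, 650, 661, 667, 651]
t=26: [670, 665, 673, 663, 678, 669, 663, 677]
t=27: [659, 664, 656, 666, 651, 661, 666, 652]
t=28: [670, 666, 673, 664, 677, 669, 664, 676]
t=29: [660, 663, 656, 665, 652, 660, 665, 654]
t=30: [670, 667, 673, 665, 676, 670, 665, 674]
t=31: [660, 662, 657, 664, 654, 660, 664, 656]
t=32: [669, 668, 672, 666, 674, 670, 666, 672]
t=33: [661, 662, 658, 663, 656, 660, 663, 658]
t=34: [669, 668, 671, 667, 672, 669, 667, 671]
t=35: [661, 662, 659, 662, 658, 660, 662, 659]
t=36: [669, 668, 670, 668, 671, 669, 668, 670]
t=37: [661, 661, 660, 662, 659, 661, 661, 660]
t=38: [669, 668, 670, 668, 670, 669, 668, 670]
t=39: [661, 661, 660, 662, 660, 661, 661, 660]
t=40: [669, 668, 669, 668, 670, 669, 668, 669]
t=41: [661, 661, 660, 662, 660, 661, 661, 660]

Answer: x_3(1138) = 668
Key observation: The state at step 39, [661, 661, 660, 662, 660, 661, 661, 660], reappears at step 41: the system is in a cycle of period 2 from step 39 on.  Therefore the state at step 1138 equals the state at step 39 + ((1138 - 39) mod 2) = 40, which is [669, 668, 669, 668, 670, 669, 668, 669].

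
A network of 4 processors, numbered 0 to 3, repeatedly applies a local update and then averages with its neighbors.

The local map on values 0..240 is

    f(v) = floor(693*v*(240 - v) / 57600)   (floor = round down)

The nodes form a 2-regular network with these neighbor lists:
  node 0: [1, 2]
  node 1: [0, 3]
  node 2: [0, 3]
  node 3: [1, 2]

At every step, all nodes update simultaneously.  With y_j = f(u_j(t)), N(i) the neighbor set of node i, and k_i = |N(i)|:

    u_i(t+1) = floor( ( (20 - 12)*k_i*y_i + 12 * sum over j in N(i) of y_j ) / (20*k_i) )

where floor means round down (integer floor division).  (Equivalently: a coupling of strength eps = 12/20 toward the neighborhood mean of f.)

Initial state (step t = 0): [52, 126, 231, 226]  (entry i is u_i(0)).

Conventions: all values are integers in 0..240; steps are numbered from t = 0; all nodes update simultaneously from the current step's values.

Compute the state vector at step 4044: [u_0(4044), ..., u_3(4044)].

Simulating step by step:
t=0: [52, 126, 231, 226]
t=1: [105, 115, 56, 74]
t=2: [156, 163, 144, 147]
t=3: [157, 156, 162, 160]
t=4: [155, 155, 153, 154]
t=5: [158, 158, 159, 159]
t=6: [154, 154, 154, 154]
t=7: [159, 159, 159, 159]
t=8: [154, 154, 154, 154]

Answer: [154, 154, 154, 154]
Key observation: The state at step 6, [154, 154, 154, 154], reappears at step 8: the system is in a cycle of period 2 from step 6 on.  Therefore the state at step 4044 equals the state at step 6 + ((4044 - 6) mod 2) = 6, which is [154, 154, 154, 154].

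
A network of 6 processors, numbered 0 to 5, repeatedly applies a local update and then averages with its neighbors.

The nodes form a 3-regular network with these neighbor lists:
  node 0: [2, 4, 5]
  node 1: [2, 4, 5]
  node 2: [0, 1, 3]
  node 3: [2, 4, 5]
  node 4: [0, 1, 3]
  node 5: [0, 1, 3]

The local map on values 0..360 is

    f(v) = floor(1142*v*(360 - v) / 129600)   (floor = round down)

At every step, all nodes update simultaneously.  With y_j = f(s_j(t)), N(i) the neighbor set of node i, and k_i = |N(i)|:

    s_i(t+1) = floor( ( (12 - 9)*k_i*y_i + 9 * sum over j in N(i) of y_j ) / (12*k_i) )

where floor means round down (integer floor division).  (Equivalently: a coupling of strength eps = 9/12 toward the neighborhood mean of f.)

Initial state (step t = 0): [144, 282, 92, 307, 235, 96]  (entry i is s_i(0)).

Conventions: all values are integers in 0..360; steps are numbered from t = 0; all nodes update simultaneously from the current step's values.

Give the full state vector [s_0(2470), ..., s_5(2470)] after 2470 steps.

Answer: [284, 284, 284, 284, 284, 284]
Key observation: The state at step 10, [284, 284, 284, 284, 284, 284], reappears at step 12: the system is in a cycle of period 2 from step 10 on.  Therefore the state at step 2470 equals the state at step 10 + ((2470 - 10) mod 2) = 10, which is [284, 284, 284, 284, 284, 284].

Derivation:
t=0: [144, 282, 92, 307, 235, 96]
t=1: [243, 222, 206, 210, 217, 208]
t=2: [270, 274, 268, 276, 267, 268]
t=3: [216, 214, 210, 214, 210, 210]
t=4: [276, 276, 275, 276, 275, 275]
t=5: [204, 204, 204, 204, 204, 204]
t=6: [280, 280, 280, 280, 280, 280]
t=7: [197, 197, 197, 197, 197, 197]
t=8: [282, 282, 282, 282, 282, 282]
t=9: [193, 193, 193, 193, 193, 193]
t=10: [284, 284, 284, 284, 284, 284]
t=11: [190, 190, 190, 190, 190, 190]
t=12: [284, 284, 284, 284, 284, 284]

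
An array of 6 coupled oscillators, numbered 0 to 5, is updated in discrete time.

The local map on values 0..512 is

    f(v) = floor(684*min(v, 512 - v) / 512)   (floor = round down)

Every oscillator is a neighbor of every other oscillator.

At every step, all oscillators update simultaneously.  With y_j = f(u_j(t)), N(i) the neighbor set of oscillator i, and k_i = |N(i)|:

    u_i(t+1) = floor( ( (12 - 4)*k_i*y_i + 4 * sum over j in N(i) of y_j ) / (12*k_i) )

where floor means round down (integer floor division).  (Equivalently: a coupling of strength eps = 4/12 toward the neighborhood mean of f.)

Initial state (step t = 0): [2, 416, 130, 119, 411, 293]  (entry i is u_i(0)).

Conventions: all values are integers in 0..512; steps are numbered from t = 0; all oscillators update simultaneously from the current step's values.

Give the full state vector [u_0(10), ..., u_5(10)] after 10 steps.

Answer: [324, 331, 331, 331, 331, 324]

Derivation:
t=0: [2, 416, 130, 119, 411, 293]
t=1: [60, 135, 162, 153, 139, 234]
t=2: [126, 186, 208, 200, 189, 265]
t=3: [203, 251, 268, 262, 253, 300]
t=4: [288, 326, 320, 325, 327, 295]
t=5: [285, 254, 259, 255, 254, 279]
t=6: [313, 334, 333, 335, 334, 317]
t=7: [257, 240, 241, 239, 240, 254]
t=8: [334, 322, 323, 322, 322, 334]
t=9: [241, 250, 250, 250, 250, 241]
t=10: [324, 331, 331, 331, 331, 324]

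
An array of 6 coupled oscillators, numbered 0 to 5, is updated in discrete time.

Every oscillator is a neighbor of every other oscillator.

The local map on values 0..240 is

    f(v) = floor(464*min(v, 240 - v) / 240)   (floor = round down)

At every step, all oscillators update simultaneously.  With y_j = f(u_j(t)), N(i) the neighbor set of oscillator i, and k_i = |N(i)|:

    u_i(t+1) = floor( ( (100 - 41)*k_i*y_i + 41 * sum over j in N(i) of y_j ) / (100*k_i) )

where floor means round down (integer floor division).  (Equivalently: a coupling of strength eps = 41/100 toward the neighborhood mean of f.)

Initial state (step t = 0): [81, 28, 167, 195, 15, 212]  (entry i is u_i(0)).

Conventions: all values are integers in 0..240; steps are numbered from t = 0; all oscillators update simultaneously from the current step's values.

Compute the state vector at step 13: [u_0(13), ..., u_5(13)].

Answer: [44, 35, 48, 37, 45, 35]

Derivation:
t=0: [81, 28, 167, 195, 15, 212]
t=1: [121, 70, 114, 86, 57, 70]
t=2: [198, 150, 193, 166, 137, 150]
t=3: [111, 158, 116, 143, 171, 158]
t=4: [196, 168, 201, 183, 155, 168]
t=5: [101, 128, 96, 114, 141, 128]
t=6: [199, 210, 194, 212, 197, 210]
t=7: [74, 63, 79, 61, 76, 63]
t=8: [138, 127, 142, 125, 139, 127]
t=9: [201, 212, 197, 214, 200, 212]
t=10: [70, 59, 74, 57, 71, 59]
t=11: [130, 119, 134, 117, 131, 119]
t=12: [215, 224, 211, 222, 214, 224]
t=13: [44, 35, 48, 37, 45, 35]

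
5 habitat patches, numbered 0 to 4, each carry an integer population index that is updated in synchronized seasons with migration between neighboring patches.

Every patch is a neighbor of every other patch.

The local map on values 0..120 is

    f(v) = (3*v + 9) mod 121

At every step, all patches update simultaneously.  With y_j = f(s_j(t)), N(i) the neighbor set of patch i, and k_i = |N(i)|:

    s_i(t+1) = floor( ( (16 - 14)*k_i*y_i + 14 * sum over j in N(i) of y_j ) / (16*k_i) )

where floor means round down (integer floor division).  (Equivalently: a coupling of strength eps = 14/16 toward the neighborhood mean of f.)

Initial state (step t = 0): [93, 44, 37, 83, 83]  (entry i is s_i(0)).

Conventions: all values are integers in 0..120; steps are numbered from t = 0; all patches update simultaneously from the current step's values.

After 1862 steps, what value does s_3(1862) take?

Simulating step by step:
t=0: [93, 44, 37, 83, 83]
t=1: [43, 45, 36, 46, 46]
t=2: [44, 43, 34, 43, 43]
t=3: [37, 38, 29, 38, 38]
t=4: [37, 48, 39, 48, 48]
t=5: [37, 45, 47, 45, 45]
t=6: [36, 45, 44, 45, 45]
t=7: [34, 42, 43, 42, 42]
t=8: [26, 35, 35, 35, 35]
t=9: [110, 108, 108, 108, 108]
t=10: [91, 92, 92, 92, 92]
t=11: [42, 42, 42, 42, 42]
t=12: [14, 14, 14, 14, 14]
t=13: [51, 51, 51, 51, 51]
t=14: [41, 41, 41, 41, 41]
t=15: [11, 11, 11, 11, 11]
t=16: [42, 42, 42, 42, 42]

Answer: s_3(1862) = 14
Key observation: The state at step 11, [42, 42, 42, 42, 42], reappears at step 16: the system is in a cycle of period 5 from step 11 on.  Therefore the state at step 1862 equals the state at step 11 + ((1862 - 11) mod 5) = 12, which is [14, 14, 14, 14, 14].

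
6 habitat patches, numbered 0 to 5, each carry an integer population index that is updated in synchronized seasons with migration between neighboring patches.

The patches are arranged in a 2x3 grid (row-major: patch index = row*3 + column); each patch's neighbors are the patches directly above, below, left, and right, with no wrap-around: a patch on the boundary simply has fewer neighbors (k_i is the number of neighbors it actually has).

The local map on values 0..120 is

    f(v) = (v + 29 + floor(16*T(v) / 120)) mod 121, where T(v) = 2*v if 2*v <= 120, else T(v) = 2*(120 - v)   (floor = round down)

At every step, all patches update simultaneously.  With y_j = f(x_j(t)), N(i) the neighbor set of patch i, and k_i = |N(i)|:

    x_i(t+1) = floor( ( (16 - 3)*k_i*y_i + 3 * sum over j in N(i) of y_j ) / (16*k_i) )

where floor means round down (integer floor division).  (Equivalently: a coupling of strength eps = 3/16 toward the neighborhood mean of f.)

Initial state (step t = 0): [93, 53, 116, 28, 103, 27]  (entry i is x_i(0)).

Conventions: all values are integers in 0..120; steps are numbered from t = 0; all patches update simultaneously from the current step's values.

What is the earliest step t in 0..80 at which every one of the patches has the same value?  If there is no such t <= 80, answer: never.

Simulating step by step:
t=0: [93, 53, 116, 28, 103, 27]  (not all equal)
t=1: [21, 81, 35, 54, 26, 54]  (not all equal)
t=2: [65, 109, 79, 89, 69, 91]  (not all equal)
t=3: [90, 36, 98, 24, 92, 26]  (not all equal)
t=4: [17, 61, 21, 49, 17, 51]  (not all equal)
t=5: [59, 95, 63, 83, 58, 85]  (not all equal)
t=6: [84, 26, 87, 19, 83, 21]  (not all equal)
t=7: [11, 49, 13, 43, 10, 44]  (not all equal)
t=8: [50, 81, 52, 75, 49, 76]  (not all equal)
t=9: [96, 114, 98, 111, 95, 111]  (not all equal)
t=10: [12, 20, 13, 18, 11, 18]  (not all equal)
t=11: [45, 52, 46, 49, 43, 49]  (not all equal)
t=12: [87, 92, 88, 89, 84, 89]  (not all equal)
t=13: [3, 6, 4, 4, 1, 4]  (not all equal)
t=14: [32, 35, 34, 33, 30, 33]  (not all equal)
t=15: [69, 72, 71, 69, 67, 69]  (not all equal)
t=16: [111, 112, 112, 110, 110, 111]  (not all equal)
t=17: [21, 21, 21, 20, 20, 21]  (not all equal)
t=18: [54, 54, 55, 54, 54, 54]  (not all equal)
t=19: [97, 97, 97, 97, 97, 97]  (all equal)

Answer: 19
Key observation: Synchronization is absorbing here: once all patches are equal they stay equal, and step 19 is the first all-equal step.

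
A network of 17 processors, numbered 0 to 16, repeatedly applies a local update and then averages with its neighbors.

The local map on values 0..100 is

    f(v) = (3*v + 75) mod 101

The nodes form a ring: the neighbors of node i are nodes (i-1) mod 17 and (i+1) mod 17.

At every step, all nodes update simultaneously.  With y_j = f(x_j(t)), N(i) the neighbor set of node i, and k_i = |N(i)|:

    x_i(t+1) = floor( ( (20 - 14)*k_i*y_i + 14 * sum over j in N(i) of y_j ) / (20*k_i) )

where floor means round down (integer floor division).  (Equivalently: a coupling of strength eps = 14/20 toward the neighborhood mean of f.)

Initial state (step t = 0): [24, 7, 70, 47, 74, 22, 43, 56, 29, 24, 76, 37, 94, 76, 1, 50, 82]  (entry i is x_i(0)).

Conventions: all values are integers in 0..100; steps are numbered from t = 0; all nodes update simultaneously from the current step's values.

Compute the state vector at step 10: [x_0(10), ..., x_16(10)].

Simulating step by step:
t=0: [24, 7, 70, 47, 74, 22, 43, 56, 29, 24, 76, 37, 94, 76, 1, 50, 82]
t=1: [53, 73, 63, 66, 47, 45, 28, 34, 48, 35, 45, 44, 45, 46, 31, 40, 29]
t=2: [63, 60, 75, 47, 31, 27, 46, 49, 59, 32, 31, 7, 8, 29, 56, 73, 62]
t=3: [57, 71, 52, 61, 44, 43, 29, 27, 46, 61, 78, 86, 84, 67, 65, 62, 71]
t=4: [73, 51, 58, 28, 21, 23, 38, 41, 42, 22, 31, 19, 43, 54, 66, 71, 61]
t=5: [56, 56, 43, 46, 46, 56, 75, 94, 77, 70, 44, 33, 23, 36, 63, 70, 79]
t=6: [29, 27, 18, 7, 21, 50, 62, 51, 48, 27, 56, 38, 67, 61, 76, 49, 46]
t=7: [41, 47, 61, 51, 52, 40, 34, 34, 33, 36, 62, 66, 72, 42, 26, 9, 31]
t=8: [57, 57, 30, 37, 50, 64, 82, 74, 77, 70, 71, 73, 86, 79, 50, 41, 54]
t=9: [40, 51, 64, 55, 59, 33, 61, 35, 63, 56, 87, 68, 44, 21, 44, 49, 59]
t=10: [54, 63, 41, 51, 53, 59, 70, 65, 60, 45, 51, 36, 41, 14, 21, 25, 54]

Answer: [54, 63, 41, 51, 53, 59, 70, 65, 60, 45, 51, 36, 41, 14, 21, 25, 54]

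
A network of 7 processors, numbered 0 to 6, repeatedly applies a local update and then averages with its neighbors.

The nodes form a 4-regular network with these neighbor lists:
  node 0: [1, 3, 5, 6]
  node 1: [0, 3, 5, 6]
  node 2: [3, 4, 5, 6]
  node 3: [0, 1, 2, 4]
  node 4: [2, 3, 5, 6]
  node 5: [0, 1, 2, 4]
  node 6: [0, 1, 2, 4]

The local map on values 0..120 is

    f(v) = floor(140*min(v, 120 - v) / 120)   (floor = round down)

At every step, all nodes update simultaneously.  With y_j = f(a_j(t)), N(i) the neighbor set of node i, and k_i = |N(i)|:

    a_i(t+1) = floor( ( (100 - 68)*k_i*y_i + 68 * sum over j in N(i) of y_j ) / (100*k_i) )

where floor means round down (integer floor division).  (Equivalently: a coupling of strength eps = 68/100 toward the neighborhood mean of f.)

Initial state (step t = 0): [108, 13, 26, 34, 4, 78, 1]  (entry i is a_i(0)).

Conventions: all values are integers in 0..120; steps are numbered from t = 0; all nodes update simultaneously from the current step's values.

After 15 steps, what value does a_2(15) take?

Answer: a_2(15) = 66

Derivation:
t=0: [108, 13, 26, 34, 4, 78, 1]
t=1: [22, 22, 25, 23, 21, 26, 11]
t=2: [23, 23, 24, 25, 24, 27, 21]
t=3: [27, 27, 28, 27, 28, 28, 26]
t=4: [31, 31, 31, 31, 31, 31, 31]
t=5: [36, 36, 36, 36, 36, 36, 36]
t=6: [42, 42, 42, 42, 42, 42, 42]
t=7: [49, 49, 49, 49, 49, 49, 49]
t=8: [57, 57, 57, 57, 57, 57, 57]
t=9: [66, 66, 66, 66, 66, 66, 66]
t=10: [63, 63, 63, 63, 63, 63, 63]
t=11: [66, 66, 66, 66, 66, 66, 66]
t=12: [63, 63, 63, 63, 63, 63, 63]
t=13: [66, 66, 66, 66, 66, 66, 66]
t=14: [63, 63, 63, 63, 63, 63, 63]
t=15: [66, 66, 66, 66, 66, 66, 66]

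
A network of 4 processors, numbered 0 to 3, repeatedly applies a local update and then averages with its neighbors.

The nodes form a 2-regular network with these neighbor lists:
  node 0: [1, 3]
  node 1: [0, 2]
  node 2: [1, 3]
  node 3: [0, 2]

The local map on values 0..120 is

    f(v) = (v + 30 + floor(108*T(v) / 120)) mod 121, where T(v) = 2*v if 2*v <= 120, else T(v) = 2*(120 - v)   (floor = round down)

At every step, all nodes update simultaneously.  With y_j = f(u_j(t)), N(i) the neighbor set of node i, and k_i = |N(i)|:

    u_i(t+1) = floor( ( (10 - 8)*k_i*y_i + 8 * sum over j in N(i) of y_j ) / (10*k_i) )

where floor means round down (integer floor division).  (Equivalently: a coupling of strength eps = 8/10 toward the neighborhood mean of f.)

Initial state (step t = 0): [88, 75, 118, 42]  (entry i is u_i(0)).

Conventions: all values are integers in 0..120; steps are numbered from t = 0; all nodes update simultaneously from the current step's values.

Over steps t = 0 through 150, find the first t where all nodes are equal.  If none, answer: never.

Simulating step by step:
t=0: [88, 75, 118, 42]  (not all equal)
t=1: [47, 46, 42, 38]  (not all equal)
t=2: [28, 33, 26, 29]  (not all equal)
t=3: [66, 84, 65, 106]  (not all equal)
t=4: [53, 69, 53, 66]  (not all equal)
t=5: [67, 59, 67, 60]  (not all equal)
t=6: [74, 71, 74, 72]  (not all equal)
t=7: [67, 65, 67, 65]  (not all equal)
t=8: [72, 71, 72, 71]  (not all equal)
t=9: [67, 67, 67, 67]  (all equal)

Answer: 9
Key observation: Synchronization is absorbing here: once all nodes are equal they stay equal, and step 9 is the first all-equal step.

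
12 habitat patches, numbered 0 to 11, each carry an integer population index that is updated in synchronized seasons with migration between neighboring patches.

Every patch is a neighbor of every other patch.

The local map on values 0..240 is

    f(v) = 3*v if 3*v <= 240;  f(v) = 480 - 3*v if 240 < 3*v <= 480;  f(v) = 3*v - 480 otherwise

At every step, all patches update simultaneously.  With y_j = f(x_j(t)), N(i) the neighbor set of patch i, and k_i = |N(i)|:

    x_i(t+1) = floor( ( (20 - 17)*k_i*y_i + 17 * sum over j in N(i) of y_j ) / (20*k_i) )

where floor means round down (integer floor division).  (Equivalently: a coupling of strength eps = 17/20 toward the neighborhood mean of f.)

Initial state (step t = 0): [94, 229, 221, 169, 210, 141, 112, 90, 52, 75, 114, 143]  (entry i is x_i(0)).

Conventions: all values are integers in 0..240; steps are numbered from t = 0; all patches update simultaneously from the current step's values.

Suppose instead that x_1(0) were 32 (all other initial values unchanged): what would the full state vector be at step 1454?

Answer: [72, 73, 72, 73, 72, 73, 72, 72, 72, 72, 72, 73]
Key observation: The state at step 3, [216, 217, 216, 217, 216, 217, 216, 216, 216, 216, 216, 217], reappears at step 7: the system is in a cycle of period 4 from step 3 on.  Therefore the state at step 1454 equals the state at step 3 + ((1454 - 3) mod 4) = 6, which is [72, 73, 72, 73, 72, 73, 72, 72, 72, 72, 72, 73].

Derivation:
t=0: [94, 32, 221, 169, 210, 141, 112, 90, 52, 75, 114, 143]
t=1: [140, 133, 139, 128, 137, 130, 136, 141, 137, 142, 136, 130]
t=2: [71, 73, 72, 74, 72, 74, 72, 71, 72, 71, 72, 74]
t=3: [216, 217, 216, 217, 216, 217, 216, 216, 216, 216, 216, 217]
t=4: [168, 169, 168, 169, 168, 169, 168, 168, 168, 168, 168, 169]
t=5: [24, 25, 24, 25, 24, 25, 24, 24, 24, 24, 24, 25]
t=6: [72, 73, 72, 73, 72, 73, 72, 72, 72, 72, 72, 73]
t=7: [216, 217, 216, 217, 216, 217, 216, 216, 216, 216, 216, 217]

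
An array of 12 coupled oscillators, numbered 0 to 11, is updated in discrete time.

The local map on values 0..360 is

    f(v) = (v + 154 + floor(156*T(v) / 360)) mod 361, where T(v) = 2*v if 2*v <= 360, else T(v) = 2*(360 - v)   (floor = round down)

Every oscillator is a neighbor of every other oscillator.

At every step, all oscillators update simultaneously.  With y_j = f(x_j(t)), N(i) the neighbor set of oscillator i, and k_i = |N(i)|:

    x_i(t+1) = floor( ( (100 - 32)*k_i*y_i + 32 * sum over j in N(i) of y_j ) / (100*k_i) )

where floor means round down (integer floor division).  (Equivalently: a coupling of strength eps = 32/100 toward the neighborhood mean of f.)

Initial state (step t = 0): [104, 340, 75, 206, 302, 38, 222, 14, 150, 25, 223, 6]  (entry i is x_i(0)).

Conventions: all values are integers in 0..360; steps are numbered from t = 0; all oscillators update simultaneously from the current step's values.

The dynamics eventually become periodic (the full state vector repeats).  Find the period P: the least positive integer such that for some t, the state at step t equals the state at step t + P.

Answer: 3
Key observation: The state at step 17, [136, 136, 136, 136, 136, 136, 136, 136, 136, 136, 136, 136], reappears at step 20 — and no state repeats earlier — so the cycle the system enters has period 3.

Derivation:
t=0: [104, 340, 75, 206, 302, 38, 222, 14, 150, 25, 223, 6]
t=1: [289, 161, 254, 149, 157, 209, 150, 180, 110, 193, 150, 170]
t=2: [137, 105, 134, 90, 100, 130, 92, 128, 278, 129, 92, 116]
t=3: [89, 286, 86, 267, 279, 81, 269, 78, 150, 79, 269, 64]
t=4: [283, 168, 279, 166, 167, 273, 166, 269, 122, 271, 166, 253]
t=5: [132, 109, 132, 106, 107, 131, 106, 131, 53, 131, 106, 129]
t=6: [90, 297, 90, 293, 294, 89, 293, 89, 229, 89, 293, 86]
t=7: [290, 174, 290, 174, 174, 288, 174, 288, 168, 288, 174, 285]
t=8: [138, 121, 138, 121, 121, 138, 121, 138, 114, 138, 121, 138]
t=9: [44, 23, 44, 23, 23, 44, 23, 44, 14, 44, 23, 44]
t=10: [228, 202, 228, 202, 202, 228, 202, 228, 192, 228, 202, 228]
t=11: [134, 131, 134, 131, 131, 134, 131, 134, 131, 134, 131, 134]
t=12: [41, 38, 41, 38, 38, 41, 38, 41, 38, 41, 38, 41]
t=13: [228, 225, 228, 225, 225, 228, 225, 228, 225, 228, 225, 228]
t=14: [135, 135, 135, 135, 135, 135, 135, 135, 135, 135, 135, 135]
t=15: [45, 45, 45, 45, 45, 45, 45, 45, 45, 45, 45, 45]
t=16: [238, 238, 238, 238, 238, 238, 238, 238, 238, 238, 238, 238]
t=17: [136, 136, 136, 136, 136, 136, 136, 136, 136, 136, 136, 136]
t=18: [46, 46, 46, 46, 46, 46, 46, 46, 46, 46, 46, 46]
t=19: [239, 239, 239, 239, 239, 239, 239, 239, 239, 239, 239, 239]
t=20: [136, 136, 136, 136, 136, 136, 136, 136, 136, 136, 136, 136]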